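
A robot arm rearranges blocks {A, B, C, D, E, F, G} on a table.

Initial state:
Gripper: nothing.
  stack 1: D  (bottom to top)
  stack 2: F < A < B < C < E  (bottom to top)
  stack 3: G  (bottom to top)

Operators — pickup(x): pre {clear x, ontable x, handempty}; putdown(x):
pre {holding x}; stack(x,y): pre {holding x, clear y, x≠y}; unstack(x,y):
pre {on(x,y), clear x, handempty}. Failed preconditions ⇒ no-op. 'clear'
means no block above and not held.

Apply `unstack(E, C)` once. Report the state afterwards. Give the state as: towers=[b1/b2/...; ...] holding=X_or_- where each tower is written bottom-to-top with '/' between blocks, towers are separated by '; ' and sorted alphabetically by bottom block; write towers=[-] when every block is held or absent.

before: towers=[D; F/A/B/C/E; G] holding=-
pre[unstack(E, C)]: on(E,C) yes, clear(E) yes, handempty yes
all met → apply unstack(E, C)
after:  towers=[D; F/A/B/C; G] holding=E

towers=[D; F/A/B/C; G] holding=E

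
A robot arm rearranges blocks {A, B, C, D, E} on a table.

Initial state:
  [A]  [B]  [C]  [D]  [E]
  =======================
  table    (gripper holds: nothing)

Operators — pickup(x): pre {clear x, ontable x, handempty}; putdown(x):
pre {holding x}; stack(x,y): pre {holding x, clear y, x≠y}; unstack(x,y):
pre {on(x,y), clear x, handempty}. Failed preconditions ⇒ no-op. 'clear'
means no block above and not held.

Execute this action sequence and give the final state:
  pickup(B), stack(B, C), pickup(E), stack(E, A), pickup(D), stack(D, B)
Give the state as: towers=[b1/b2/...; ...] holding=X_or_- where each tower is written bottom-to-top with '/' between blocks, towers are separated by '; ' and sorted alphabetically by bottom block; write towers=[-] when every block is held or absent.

step 1 (pickup(B)): towers=[A; C; D; E] holding=B
step 2 (stack(B, C)): towers=[A; C/B; D; E] holding=-
step 3 (pickup(E)): towers=[A; C/B; D] holding=E
step 4 (stack(E, A)): towers=[A/E; C/B; D] holding=-
step 5 (pickup(D)): towers=[A/E; C/B] holding=D
step 6 (stack(D, B)): towers=[A/E; C/B/D] holding=-

towers=[A/E; C/B/D] holding=-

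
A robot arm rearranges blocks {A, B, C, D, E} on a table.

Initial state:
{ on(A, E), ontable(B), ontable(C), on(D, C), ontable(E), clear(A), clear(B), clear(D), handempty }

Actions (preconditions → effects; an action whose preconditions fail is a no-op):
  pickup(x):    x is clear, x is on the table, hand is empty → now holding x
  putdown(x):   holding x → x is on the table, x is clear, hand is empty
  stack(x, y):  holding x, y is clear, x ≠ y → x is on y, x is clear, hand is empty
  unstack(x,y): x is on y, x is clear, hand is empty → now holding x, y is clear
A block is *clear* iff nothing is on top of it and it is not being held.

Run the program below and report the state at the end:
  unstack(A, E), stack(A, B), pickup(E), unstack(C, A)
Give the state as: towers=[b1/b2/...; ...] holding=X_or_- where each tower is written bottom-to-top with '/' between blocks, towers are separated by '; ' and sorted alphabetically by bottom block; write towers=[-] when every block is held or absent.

towers=[B/A; C/D] holding=E

step 1 (unstack(A, E)): towers=[B; C/D; E] holding=A
step 2 (stack(A, B)): towers=[B/A; C/D; E] holding=-
step 3 (pickup(E)): towers=[B/A; C/D] holding=E
step 4 (unstack(C, A)) [no-op]: towers=[B/A; C/D] holding=E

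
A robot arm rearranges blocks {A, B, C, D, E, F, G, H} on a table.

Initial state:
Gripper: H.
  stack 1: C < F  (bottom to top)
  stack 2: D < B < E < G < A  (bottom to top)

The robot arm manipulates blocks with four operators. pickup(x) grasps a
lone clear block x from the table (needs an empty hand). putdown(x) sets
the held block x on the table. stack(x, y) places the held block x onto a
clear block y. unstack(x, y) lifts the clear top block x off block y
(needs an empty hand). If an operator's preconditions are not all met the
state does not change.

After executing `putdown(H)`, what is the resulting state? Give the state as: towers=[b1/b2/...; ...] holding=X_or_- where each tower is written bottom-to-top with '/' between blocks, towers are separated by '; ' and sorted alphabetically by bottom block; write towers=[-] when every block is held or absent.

towers=[C/F; D/B/E/G/A; H] holding=-

before: towers=[C/F; D/B/E/G/A] holding=H
pre[putdown(H)]: holding(H) yes
all met → apply putdown(H)
after:  towers=[C/F; D/B/E/G/A; H] holding=-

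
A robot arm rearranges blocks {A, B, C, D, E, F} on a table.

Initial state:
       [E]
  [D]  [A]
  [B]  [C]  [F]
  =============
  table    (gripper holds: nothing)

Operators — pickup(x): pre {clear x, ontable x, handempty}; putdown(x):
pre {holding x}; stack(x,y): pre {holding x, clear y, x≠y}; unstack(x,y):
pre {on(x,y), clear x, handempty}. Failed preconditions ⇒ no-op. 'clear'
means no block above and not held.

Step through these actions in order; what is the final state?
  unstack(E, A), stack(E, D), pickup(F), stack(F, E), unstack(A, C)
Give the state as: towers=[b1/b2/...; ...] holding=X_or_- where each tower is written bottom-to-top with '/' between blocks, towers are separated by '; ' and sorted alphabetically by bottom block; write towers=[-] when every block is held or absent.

step 1 (unstack(E, A)): towers=[B/D; C/A; F] holding=E
step 2 (stack(E, D)): towers=[B/D/E; C/A; F] holding=-
step 3 (pickup(F)): towers=[B/D/E; C/A] holding=F
step 4 (stack(F, E)): towers=[B/D/E/F; C/A] holding=-
step 5 (unstack(A, C)): towers=[B/D/E/F; C] holding=A

towers=[B/D/E/F; C] holding=A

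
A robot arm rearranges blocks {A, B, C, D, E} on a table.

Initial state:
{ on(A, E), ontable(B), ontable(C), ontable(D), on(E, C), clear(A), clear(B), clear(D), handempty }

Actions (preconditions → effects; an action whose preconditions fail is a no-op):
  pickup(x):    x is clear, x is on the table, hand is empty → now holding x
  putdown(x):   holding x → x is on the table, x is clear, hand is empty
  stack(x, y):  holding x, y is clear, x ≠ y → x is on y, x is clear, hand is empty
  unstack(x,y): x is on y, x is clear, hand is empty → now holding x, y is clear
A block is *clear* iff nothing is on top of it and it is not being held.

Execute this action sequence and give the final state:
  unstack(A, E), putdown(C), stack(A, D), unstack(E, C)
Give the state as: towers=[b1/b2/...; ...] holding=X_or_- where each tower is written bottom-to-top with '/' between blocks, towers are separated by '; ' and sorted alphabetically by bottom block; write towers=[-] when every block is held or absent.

towers=[B; C; D/A] holding=E

step 1 (unstack(A, E)): towers=[B; C/E; D] holding=A
step 2 (putdown(C)) [no-op]: towers=[B; C/E; D] holding=A
step 3 (stack(A, D)): towers=[B; C/E; D/A] holding=-
step 4 (unstack(E, C)): towers=[B; C; D/A] holding=E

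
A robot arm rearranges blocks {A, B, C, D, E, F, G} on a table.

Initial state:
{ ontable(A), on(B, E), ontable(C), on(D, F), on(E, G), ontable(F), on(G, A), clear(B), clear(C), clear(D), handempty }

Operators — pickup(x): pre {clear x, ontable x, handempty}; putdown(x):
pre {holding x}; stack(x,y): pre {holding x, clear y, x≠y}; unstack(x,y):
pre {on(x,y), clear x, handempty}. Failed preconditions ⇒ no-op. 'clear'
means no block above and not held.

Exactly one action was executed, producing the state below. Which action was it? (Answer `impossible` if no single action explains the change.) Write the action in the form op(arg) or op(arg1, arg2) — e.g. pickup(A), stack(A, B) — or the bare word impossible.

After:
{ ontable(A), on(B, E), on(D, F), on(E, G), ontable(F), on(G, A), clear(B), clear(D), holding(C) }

pickup(C)

target: towers=[A/G/E/B; F/D] holding=C
     unstack(B, E) → towers=[A/G/E; C; F/D] holding=B
     unstack(D, F) → towers=[A/G/E/B; C; F] holding=D
         pickup(C) → towers=[A/G/E/B; F/D] holding=C  ← match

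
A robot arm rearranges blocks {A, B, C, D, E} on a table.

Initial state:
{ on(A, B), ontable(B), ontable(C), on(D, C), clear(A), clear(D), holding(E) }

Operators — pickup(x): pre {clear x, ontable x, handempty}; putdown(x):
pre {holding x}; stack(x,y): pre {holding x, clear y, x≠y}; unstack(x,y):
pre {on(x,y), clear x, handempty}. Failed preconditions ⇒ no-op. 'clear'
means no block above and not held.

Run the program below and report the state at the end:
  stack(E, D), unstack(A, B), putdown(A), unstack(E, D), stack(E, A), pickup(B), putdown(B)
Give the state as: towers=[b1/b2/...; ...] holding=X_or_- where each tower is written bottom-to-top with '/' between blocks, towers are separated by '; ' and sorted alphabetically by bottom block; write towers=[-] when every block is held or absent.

towers=[A/E; B; C/D] holding=-

step 1 (stack(E, D)): towers=[B/A; C/D/E] holding=-
step 2 (unstack(A, B)): towers=[B; C/D/E] holding=A
step 3 (putdown(A)): towers=[A; B; C/D/E] holding=-
step 4 (unstack(E, D)): towers=[A; B; C/D] holding=E
step 5 (stack(E, A)): towers=[A/E; B; C/D] holding=-
step 6 (pickup(B)): towers=[A/E; C/D] holding=B
step 7 (putdown(B)): towers=[A/E; B; C/D] holding=-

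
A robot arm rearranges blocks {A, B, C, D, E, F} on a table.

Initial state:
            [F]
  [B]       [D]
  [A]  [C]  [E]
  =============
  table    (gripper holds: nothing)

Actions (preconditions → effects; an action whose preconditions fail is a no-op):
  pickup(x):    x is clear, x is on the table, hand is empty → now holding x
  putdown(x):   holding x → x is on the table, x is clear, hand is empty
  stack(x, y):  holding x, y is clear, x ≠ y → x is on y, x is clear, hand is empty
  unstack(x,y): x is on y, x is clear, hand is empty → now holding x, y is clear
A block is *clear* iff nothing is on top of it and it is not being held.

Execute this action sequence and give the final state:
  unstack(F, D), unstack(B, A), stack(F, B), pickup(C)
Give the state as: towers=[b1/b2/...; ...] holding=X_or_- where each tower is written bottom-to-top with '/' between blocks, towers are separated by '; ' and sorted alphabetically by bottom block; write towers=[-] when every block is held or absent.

towers=[A/B/F; E/D] holding=C

step 1 (unstack(F, D)): towers=[A/B; C; E/D] holding=F
step 2 (unstack(B, A)) [no-op]: towers=[A/B; C; E/D] holding=F
step 3 (stack(F, B)): towers=[A/B/F; C; E/D] holding=-
step 4 (pickup(C)): towers=[A/B/F; E/D] holding=C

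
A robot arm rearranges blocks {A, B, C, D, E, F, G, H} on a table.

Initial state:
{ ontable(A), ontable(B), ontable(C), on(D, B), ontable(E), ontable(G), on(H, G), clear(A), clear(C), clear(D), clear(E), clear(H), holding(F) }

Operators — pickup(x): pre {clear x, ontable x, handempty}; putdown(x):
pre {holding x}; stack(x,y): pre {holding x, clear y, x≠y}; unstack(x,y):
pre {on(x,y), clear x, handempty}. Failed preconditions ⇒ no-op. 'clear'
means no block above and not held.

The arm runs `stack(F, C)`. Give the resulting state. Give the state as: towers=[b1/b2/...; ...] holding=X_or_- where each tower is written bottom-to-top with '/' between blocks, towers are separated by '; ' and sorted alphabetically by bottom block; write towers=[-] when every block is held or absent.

towers=[A; B/D; C/F; E; G/H] holding=-

before: towers=[A; B/D; C; E; G/H] holding=F
pre[stack(F, C)]: holding(F) ✓, clear(C) ✓, F≠C ✓
all met → apply stack(F, C)
after:  towers=[A; B/D; C/F; E; G/H] holding=-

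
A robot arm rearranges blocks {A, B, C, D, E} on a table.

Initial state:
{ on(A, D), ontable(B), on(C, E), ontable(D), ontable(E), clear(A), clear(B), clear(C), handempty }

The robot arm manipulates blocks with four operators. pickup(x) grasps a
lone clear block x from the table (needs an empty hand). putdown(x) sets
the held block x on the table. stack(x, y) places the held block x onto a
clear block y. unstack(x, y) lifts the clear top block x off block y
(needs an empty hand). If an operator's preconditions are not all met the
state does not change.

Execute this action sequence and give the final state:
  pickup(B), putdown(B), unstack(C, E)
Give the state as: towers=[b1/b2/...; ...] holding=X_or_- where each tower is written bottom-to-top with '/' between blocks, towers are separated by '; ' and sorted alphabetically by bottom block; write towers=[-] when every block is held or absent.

step 1 (pickup(B)): towers=[D/A; E/C] holding=B
step 2 (putdown(B)): towers=[B; D/A; E/C] holding=-
step 3 (unstack(C, E)): towers=[B; D/A; E] holding=C

towers=[B; D/A; E] holding=C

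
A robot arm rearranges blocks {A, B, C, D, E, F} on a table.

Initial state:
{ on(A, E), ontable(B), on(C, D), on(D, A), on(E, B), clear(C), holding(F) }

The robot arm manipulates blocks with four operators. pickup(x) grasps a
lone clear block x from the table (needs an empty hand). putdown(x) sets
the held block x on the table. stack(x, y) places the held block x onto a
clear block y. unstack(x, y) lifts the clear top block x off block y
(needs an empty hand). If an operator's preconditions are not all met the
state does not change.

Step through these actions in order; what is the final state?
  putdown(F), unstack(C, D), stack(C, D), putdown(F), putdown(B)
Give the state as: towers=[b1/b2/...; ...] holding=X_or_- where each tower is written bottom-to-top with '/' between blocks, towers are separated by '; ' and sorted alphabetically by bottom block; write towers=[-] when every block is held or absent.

step 1 (putdown(F)): towers=[B/E/A/D/C; F] holding=-
step 2 (unstack(C, D)): towers=[B/E/A/D; F] holding=C
step 3 (stack(C, D)): towers=[B/E/A/D/C; F] holding=-
step 4 (putdown(F)) [no-op]: towers=[B/E/A/D/C; F] holding=-
step 5 (putdown(B)) [no-op]: towers=[B/E/A/D/C; F] holding=-

towers=[B/E/A/D/C; F] holding=-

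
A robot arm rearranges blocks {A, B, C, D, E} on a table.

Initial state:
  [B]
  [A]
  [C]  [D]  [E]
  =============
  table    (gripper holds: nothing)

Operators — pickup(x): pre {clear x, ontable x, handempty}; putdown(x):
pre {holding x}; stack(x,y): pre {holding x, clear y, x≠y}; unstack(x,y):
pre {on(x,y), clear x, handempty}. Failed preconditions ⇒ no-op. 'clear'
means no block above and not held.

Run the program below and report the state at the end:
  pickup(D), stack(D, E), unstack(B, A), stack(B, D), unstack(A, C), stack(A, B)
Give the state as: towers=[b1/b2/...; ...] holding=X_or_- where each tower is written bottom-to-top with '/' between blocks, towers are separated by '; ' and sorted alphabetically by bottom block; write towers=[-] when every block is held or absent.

step 1 (pickup(D)): towers=[C/A/B; E] holding=D
step 2 (stack(D, E)): towers=[C/A/B; E/D] holding=-
step 3 (unstack(B, A)): towers=[C/A; E/D] holding=B
step 4 (stack(B, D)): towers=[C/A; E/D/B] holding=-
step 5 (unstack(A, C)): towers=[C; E/D/B] holding=A
step 6 (stack(A, B)): towers=[C; E/D/B/A] holding=-

towers=[C; E/D/B/A] holding=-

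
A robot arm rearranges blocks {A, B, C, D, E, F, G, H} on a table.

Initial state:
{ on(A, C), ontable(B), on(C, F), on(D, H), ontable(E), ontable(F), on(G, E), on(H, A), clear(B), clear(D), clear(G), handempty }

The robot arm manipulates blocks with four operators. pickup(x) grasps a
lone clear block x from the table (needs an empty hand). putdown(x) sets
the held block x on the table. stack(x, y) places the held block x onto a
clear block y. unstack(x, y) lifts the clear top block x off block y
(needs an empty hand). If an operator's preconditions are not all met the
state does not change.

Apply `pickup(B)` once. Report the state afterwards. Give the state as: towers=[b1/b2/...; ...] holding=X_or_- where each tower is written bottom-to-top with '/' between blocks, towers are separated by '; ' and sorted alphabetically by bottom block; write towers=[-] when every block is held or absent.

towers=[E/G; F/C/A/H/D] holding=B

before: towers=[B; E/G; F/C/A/H/D] holding=-
pre[pickup(B)]: clear(B) ✓, ontable(B) ✓, handempty ✓
all met → apply pickup(B)
after:  towers=[E/G; F/C/A/H/D] holding=B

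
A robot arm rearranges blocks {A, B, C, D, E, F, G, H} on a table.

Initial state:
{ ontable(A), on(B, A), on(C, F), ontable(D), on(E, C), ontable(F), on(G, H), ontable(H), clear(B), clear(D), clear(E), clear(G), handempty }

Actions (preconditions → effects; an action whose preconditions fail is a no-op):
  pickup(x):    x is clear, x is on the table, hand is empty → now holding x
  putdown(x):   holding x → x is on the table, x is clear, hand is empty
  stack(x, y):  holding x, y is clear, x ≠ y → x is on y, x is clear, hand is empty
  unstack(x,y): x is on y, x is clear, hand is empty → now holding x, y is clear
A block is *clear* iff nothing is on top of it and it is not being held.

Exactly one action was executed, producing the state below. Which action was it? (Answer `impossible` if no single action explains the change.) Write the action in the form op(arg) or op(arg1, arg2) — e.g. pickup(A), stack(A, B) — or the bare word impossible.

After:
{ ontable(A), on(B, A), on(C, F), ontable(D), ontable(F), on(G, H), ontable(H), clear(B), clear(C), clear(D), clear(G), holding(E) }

target: towers=[A/B; D; F/C; H/G] holding=E
     unstack(G, H) → towers=[A/B; D; F/C/E; H] holding=G
     unstack(E, C) → towers=[A/B; D; F/C; H/G] holding=E  ← match
     unstack(B, A) → towers=[A; D; F/C/E; H/G] holding=B
         pickup(D) → towers=[A/B; F/C/E; H/G] holding=D

unstack(E, C)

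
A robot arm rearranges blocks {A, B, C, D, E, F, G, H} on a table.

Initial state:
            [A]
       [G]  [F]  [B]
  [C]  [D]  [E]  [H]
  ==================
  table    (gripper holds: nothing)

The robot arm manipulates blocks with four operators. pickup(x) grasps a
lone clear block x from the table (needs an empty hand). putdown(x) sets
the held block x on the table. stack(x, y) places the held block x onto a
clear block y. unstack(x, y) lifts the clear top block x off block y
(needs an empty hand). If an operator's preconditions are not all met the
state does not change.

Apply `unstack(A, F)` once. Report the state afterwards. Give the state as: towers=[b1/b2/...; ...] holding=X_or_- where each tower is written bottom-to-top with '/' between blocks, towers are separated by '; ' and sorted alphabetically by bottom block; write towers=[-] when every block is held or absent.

towers=[C; D/G; E/F; H/B] holding=A

before: towers=[C; D/G; E/F/A; H/B] holding=-
pre[unstack(A, F)]: on(A,F) ok, clear(A) ok, handempty ok
all met → apply unstack(A, F)
after:  towers=[C; D/G; E/F; H/B] holding=A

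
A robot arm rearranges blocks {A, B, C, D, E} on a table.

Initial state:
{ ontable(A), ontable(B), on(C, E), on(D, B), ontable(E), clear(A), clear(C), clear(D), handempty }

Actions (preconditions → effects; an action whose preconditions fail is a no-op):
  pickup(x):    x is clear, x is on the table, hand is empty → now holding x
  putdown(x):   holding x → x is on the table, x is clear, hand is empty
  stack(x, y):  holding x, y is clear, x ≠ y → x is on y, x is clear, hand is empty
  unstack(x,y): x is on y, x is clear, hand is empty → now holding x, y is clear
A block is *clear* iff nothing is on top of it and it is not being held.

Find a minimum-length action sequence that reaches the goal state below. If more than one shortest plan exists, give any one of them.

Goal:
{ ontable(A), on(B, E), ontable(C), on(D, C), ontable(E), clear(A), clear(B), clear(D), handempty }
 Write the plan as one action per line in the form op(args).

step 1 (unstack(C, E)): towers=[A; B/D; E] holding=C
step 2 (putdown(C)): towers=[A; B/D; C; E] holding=-
step 3 (unstack(D, B)): towers=[A; B; C; E] holding=D
step 4 (stack(D, C)): towers=[A; B; C/D; E] holding=-
step 5 (pickup(B)): towers=[A; C/D; E] holding=B
step 6 (stack(B, E)): towers=[A; C/D; E/B] holding=-
goal check: towers=[A; C/D; E/B] holding=- — reached (length 6, optimal by BFS)

unstack(C, E)
putdown(C)
unstack(D, B)
stack(D, C)
pickup(B)
stack(B, E)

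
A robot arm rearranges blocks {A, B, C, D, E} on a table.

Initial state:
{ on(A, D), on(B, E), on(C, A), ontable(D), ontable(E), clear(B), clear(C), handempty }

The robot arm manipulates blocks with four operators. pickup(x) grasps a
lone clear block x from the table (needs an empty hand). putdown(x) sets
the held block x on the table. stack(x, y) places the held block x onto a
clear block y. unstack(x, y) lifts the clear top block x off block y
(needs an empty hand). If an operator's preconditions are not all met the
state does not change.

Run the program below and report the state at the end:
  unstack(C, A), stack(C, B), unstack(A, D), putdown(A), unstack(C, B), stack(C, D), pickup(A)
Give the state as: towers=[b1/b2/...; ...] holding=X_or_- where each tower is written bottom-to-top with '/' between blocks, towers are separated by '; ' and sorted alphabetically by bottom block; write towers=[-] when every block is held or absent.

step 1 (unstack(C, A)): towers=[D/A; E/B] holding=C
step 2 (stack(C, B)): towers=[D/A; E/B/C] holding=-
step 3 (unstack(A, D)): towers=[D; E/B/C] holding=A
step 4 (putdown(A)): towers=[A; D; E/B/C] holding=-
step 5 (unstack(C, B)): towers=[A; D; E/B] holding=C
step 6 (stack(C, D)): towers=[A; D/C; E/B] holding=-
step 7 (pickup(A)): towers=[D/C; E/B] holding=A

towers=[D/C; E/B] holding=A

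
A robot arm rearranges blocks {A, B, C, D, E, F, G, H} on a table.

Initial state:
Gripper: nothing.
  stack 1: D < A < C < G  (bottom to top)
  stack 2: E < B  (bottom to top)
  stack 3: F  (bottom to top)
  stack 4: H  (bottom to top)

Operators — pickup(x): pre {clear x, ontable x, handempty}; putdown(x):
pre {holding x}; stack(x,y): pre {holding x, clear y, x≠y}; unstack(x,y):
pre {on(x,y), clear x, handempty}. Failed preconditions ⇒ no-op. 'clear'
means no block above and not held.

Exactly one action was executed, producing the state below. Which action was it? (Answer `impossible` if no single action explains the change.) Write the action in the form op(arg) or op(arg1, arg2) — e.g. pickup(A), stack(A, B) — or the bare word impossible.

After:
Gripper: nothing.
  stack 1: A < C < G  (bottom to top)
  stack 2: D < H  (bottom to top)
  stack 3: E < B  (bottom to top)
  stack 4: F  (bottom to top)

impossible

target: towers=[A/C/G; D/H; E/B; F] holding=-
     unstack(G, C) → towers=[D/A/C; E/B; F; H] holding=G
         pickup(H) → towers=[D/A/C/G; E/B; F] holding=H
     unstack(B, E) → towers=[D/A/C/G; E; F; H] holding=B
         pickup(F) → towers=[D/A/C/G; E/B; H] holding=F
none of the 4 applicable actions match → impossible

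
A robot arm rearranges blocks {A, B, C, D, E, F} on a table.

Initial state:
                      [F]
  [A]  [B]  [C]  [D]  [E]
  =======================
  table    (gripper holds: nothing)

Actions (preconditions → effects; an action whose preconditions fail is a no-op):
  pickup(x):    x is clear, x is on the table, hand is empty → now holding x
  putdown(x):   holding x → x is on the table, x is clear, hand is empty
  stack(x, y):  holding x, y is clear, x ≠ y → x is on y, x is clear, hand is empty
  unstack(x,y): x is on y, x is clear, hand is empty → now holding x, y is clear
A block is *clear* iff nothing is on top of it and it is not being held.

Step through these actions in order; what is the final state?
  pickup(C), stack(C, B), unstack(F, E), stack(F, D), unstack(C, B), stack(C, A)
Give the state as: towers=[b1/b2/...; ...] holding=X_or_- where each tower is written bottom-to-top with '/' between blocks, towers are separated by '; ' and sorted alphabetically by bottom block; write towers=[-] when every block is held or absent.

towers=[A/C; B; D/F; E] holding=-

step 1 (pickup(C)): towers=[A; B; D; E/F] holding=C
step 2 (stack(C, B)): towers=[A; B/C; D; E/F] holding=-
step 3 (unstack(F, E)): towers=[A; B/C; D; E] holding=F
step 4 (stack(F, D)): towers=[A; B/C; D/F; E] holding=-
step 5 (unstack(C, B)): towers=[A; B; D/F; E] holding=C
step 6 (stack(C, A)): towers=[A/C; B; D/F; E] holding=-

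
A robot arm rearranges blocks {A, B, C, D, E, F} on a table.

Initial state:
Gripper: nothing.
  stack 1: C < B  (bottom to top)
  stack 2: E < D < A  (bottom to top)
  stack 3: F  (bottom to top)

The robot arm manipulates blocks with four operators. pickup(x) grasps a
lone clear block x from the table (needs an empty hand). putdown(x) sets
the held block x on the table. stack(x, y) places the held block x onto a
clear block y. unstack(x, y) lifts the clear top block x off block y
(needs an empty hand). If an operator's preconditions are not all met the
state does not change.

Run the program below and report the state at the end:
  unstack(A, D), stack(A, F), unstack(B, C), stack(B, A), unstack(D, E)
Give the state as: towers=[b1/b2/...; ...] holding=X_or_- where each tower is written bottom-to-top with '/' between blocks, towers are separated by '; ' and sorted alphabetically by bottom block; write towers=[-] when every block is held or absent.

step 1 (unstack(A, D)): towers=[C/B; E/D; F] holding=A
step 2 (stack(A, F)): towers=[C/B; E/D; F/A] holding=-
step 3 (unstack(B, C)): towers=[C; E/D; F/A] holding=B
step 4 (stack(B, A)): towers=[C; E/D; F/A/B] holding=-
step 5 (unstack(D, E)): towers=[C; E; F/A/B] holding=D

towers=[C; E; F/A/B] holding=D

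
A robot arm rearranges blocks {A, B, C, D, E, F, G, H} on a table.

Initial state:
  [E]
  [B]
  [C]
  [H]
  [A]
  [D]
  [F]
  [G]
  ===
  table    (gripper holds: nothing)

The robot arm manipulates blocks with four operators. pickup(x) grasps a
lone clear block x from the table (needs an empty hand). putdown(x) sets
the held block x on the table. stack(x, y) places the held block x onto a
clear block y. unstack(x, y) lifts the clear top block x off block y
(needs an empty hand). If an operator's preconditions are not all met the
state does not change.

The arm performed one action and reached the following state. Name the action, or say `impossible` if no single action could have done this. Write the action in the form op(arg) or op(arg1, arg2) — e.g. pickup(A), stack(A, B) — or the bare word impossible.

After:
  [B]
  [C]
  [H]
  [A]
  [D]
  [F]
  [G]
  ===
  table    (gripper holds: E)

target: towers=[G/F/D/A/H/C/B] holding=E
     unstack(E, B) → towers=[G/F/D/A/H/C/B] holding=E  ← match

unstack(E, B)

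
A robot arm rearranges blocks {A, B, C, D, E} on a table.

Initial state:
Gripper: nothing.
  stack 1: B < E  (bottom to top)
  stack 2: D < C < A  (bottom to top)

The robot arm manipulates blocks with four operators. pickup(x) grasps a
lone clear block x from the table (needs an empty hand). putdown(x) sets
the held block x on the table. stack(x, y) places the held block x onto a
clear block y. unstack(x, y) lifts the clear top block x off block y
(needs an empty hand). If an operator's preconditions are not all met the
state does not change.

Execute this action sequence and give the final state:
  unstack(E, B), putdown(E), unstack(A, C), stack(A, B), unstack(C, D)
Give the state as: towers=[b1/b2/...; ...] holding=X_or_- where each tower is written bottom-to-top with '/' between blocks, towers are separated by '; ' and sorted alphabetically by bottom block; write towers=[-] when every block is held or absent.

step 1 (unstack(E, B)): towers=[B; D/C/A] holding=E
step 2 (putdown(E)): towers=[B; D/C/A; E] holding=-
step 3 (unstack(A, C)): towers=[B; D/C; E] holding=A
step 4 (stack(A, B)): towers=[B/A; D/C; E] holding=-
step 5 (unstack(C, D)): towers=[B/A; D; E] holding=C

towers=[B/A; D; E] holding=C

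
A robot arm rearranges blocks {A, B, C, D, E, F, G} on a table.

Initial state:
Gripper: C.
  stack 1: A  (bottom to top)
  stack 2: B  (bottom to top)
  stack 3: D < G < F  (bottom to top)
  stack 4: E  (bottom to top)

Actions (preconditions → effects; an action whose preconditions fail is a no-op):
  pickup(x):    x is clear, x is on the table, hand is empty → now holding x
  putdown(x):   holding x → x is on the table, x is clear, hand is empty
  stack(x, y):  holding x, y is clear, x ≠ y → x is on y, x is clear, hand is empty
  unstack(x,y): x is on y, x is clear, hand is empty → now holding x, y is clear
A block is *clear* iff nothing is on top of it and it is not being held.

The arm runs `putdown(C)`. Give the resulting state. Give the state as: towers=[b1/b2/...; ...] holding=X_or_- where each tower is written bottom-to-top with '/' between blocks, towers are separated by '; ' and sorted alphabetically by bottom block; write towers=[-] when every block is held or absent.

before: towers=[A; B; D/G/F; E] holding=C
pre[putdown(C)]: holding(C) ok
all met → apply putdown(C)
after:  towers=[A; B; C; D/G/F; E] holding=-

towers=[A; B; C; D/G/F; E] holding=-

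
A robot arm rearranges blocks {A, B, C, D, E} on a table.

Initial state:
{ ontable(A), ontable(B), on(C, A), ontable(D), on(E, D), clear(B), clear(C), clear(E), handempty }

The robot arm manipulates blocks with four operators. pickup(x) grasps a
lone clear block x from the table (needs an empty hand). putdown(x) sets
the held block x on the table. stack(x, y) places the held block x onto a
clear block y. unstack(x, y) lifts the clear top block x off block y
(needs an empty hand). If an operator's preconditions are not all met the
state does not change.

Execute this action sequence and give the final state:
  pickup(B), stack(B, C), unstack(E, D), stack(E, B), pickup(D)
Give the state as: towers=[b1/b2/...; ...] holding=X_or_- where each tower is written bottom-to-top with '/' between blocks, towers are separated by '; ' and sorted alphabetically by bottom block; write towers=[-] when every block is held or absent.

towers=[A/C/B/E] holding=D

step 1 (pickup(B)): towers=[A/C; D/E] holding=B
step 2 (stack(B, C)): towers=[A/C/B; D/E] holding=-
step 3 (unstack(E, D)): towers=[A/C/B; D] holding=E
step 4 (stack(E, B)): towers=[A/C/B/E; D] holding=-
step 5 (pickup(D)): towers=[A/C/B/E] holding=D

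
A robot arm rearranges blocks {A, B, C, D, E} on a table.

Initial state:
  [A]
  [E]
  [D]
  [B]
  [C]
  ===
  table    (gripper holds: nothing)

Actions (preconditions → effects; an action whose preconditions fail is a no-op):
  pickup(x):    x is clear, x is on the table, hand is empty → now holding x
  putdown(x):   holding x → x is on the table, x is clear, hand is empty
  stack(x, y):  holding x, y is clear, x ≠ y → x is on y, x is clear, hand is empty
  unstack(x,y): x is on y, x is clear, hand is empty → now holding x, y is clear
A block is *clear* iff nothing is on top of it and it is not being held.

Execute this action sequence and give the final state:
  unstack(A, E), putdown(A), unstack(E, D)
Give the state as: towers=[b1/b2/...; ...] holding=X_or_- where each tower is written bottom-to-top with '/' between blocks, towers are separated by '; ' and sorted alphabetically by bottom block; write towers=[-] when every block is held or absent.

towers=[A; C/B/D] holding=E

step 1 (unstack(A, E)): towers=[C/B/D/E] holding=A
step 2 (putdown(A)): towers=[A; C/B/D/E] holding=-
step 3 (unstack(E, D)): towers=[A; C/B/D] holding=E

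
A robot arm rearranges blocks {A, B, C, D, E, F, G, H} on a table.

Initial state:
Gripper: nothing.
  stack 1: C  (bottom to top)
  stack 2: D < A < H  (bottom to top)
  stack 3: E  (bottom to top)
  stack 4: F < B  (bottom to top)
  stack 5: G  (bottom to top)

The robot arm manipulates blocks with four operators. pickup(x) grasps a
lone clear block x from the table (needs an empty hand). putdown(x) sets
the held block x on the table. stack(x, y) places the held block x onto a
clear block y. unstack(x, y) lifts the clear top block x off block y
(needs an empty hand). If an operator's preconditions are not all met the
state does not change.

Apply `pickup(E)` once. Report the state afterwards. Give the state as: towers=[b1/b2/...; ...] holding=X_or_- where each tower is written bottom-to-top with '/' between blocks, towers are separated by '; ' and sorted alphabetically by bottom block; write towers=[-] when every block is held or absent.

towers=[C; D/A/H; F/B; G] holding=E

before: towers=[C; D/A/H; E; F/B; G] holding=-
pre[pickup(E)]: clear(E) yes, ontable(E) yes, handempty yes
all met → apply pickup(E)
after:  towers=[C; D/A/H; F/B; G] holding=E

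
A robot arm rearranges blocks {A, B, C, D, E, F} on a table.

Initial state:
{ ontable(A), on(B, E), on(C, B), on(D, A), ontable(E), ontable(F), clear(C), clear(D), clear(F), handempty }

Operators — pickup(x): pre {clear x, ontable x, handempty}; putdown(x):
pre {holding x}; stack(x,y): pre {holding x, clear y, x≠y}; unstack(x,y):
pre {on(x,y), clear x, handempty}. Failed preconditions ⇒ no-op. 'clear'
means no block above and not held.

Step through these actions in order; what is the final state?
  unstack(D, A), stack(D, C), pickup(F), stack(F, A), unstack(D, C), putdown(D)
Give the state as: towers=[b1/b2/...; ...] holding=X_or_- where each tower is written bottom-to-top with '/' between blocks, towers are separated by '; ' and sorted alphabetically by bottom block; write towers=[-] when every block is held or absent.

towers=[A/F; D; E/B/C] holding=-

step 1 (unstack(D, A)): towers=[A; E/B/C; F] holding=D
step 2 (stack(D, C)): towers=[A; E/B/C/D; F] holding=-
step 3 (pickup(F)): towers=[A; E/B/C/D] holding=F
step 4 (stack(F, A)): towers=[A/F; E/B/C/D] holding=-
step 5 (unstack(D, C)): towers=[A/F; E/B/C] holding=D
step 6 (putdown(D)): towers=[A/F; D; E/B/C] holding=-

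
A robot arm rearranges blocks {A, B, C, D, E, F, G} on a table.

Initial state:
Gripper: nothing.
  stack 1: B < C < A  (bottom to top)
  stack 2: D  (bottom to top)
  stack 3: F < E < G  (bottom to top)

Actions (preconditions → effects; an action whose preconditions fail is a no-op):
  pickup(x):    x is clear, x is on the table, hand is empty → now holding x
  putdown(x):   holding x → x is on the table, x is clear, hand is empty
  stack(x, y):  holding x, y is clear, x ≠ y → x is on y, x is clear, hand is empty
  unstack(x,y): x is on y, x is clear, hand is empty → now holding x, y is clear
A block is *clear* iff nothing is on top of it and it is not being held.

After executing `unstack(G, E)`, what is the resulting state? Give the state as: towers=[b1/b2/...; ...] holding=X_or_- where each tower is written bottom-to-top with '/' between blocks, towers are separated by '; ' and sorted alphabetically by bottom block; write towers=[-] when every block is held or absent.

towers=[B/C/A; D; F/E] holding=G

before: towers=[B/C/A; D; F/E/G] holding=-
pre[unstack(G, E)]: on(G,E) yes, clear(G) yes, handempty yes
all met → apply unstack(G, E)
after:  towers=[B/C/A; D; F/E] holding=G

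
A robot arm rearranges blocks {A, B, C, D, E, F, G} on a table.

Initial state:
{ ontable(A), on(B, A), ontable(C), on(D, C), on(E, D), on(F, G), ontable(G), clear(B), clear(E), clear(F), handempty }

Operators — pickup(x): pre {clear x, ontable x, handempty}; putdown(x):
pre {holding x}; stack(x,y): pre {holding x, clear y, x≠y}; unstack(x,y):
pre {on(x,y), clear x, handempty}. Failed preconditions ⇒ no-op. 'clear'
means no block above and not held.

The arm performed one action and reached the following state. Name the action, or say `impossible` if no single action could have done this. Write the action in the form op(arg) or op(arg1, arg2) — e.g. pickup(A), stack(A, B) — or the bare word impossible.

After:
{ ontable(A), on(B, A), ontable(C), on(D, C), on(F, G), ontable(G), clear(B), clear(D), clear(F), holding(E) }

unstack(E, D)

target: towers=[A/B; C/D; G/F] holding=E
     unstack(B, A) → towers=[A; C/D/E; G/F] holding=B
     unstack(F, G) → towers=[A/B; C/D/E; G] holding=F
     unstack(E, D) → towers=[A/B; C/D; G/F] holding=E  ← match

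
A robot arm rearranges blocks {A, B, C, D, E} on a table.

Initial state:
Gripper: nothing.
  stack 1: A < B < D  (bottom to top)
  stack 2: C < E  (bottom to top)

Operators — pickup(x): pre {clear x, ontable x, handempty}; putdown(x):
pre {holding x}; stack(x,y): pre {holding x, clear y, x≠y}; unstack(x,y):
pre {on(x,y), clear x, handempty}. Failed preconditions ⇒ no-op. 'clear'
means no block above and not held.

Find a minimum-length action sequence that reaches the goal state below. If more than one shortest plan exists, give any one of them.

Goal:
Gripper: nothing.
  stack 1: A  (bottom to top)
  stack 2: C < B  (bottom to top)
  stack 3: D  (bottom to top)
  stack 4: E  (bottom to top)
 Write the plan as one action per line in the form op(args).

step 1 (unstack(D, B)): towers=[A/B; C/E] holding=D
step 2 (putdown(D)): towers=[A/B; C/E; D] holding=-
step 3 (unstack(E, C)): towers=[A/B; C; D] holding=E
step 4 (putdown(E)): towers=[A/B; C; D; E] holding=-
step 5 (unstack(B, A)): towers=[A; C; D; E] holding=B
step 6 (stack(B, C)): towers=[A; C/B; D; E] holding=-
goal check: towers=[A; C/B; D; E] holding=- — reached (length 6, optimal by BFS)

unstack(D, B)
putdown(D)
unstack(E, C)
putdown(E)
unstack(B, A)
stack(B, C)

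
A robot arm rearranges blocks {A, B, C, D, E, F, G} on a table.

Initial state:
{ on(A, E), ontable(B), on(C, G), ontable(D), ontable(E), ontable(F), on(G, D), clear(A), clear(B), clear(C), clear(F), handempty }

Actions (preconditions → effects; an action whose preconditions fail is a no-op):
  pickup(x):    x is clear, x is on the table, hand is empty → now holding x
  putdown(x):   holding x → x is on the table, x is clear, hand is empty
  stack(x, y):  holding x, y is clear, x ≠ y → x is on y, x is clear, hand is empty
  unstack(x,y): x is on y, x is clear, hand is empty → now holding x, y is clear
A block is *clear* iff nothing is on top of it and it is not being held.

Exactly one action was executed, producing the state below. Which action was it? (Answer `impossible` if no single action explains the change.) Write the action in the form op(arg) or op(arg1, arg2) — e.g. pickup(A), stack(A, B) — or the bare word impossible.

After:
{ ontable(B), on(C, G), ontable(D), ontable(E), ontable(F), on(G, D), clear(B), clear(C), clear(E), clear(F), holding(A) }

unstack(A, E)

target: towers=[B; D/G/C; E; F] holding=A
         pickup(B) → towers=[D/G/C; E/A; F] holding=B
         pickup(F) → towers=[B; D/G/C; E/A] holding=F
     unstack(A, E) → towers=[B; D/G/C; E; F] holding=A  ← match
     unstack(C, G) → towers=[B; D/G; E/A; F] holding=C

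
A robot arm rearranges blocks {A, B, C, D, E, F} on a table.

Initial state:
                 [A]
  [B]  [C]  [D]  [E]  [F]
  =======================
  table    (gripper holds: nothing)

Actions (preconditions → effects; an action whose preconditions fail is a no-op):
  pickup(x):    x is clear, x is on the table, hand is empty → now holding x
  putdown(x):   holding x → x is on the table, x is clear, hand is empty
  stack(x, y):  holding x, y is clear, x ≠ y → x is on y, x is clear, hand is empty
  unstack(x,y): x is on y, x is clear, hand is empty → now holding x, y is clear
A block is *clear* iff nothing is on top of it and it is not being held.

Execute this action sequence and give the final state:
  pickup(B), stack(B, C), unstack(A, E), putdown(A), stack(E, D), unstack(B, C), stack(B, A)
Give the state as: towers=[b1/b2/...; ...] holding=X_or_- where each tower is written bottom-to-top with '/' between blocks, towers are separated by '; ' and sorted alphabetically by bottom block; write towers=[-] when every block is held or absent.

step 1 (pickup(B)): towers=[C; D; E/A; F] holding=B
step 2 (stack(B, C)): towers=[C/B; D; E/A; F] holding=-
step 3 (unstack(A, E)): towers=[C/B; D; E; F] holding=A
step 4 (putdown(A)): towers=[A; C/B; D; E; F] holding=-
step 5 (stack(E, D)) [no-op]: towers=[A; C/B; D; E; F] holding=-
step 6 (unstack(B, C)): towers=[A; C; D; E; F] holding=B
step 7 (stack(B, A)): towers=[A/B; C; D; E; F] holding=-

towers=[A/B; C; D; E; F] holding=-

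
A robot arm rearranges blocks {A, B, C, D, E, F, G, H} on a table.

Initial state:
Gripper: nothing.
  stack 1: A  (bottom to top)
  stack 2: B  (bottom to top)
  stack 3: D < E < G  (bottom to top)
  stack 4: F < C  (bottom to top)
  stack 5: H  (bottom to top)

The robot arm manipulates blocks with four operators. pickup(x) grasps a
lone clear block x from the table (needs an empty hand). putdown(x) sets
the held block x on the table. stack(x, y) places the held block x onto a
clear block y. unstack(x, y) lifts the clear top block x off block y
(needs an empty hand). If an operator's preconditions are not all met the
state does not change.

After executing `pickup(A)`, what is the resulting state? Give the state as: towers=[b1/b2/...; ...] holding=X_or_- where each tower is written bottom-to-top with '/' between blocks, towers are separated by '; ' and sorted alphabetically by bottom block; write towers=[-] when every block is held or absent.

towers=[B; D/E/G; F/C; H] holding=A

before: towers=[A; B; D/E/G; F/C; H] holding=-
pre[pickup(A)]: clear(A) ok, ontable(A) ok, handempty ok
all met → apply pickup(A)
after:  towers=[B; D/E/G; F/C; H] holding=A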